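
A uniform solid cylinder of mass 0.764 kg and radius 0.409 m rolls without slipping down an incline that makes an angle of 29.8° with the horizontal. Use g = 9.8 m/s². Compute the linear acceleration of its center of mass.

a ≈ 3.25 m/s²

Translation along the incline: Mg sinθ − f = Ma.
Rotation about the center: fR = Iα with I = ½MR². No-slip gives a = αR, so f = (I/R²)a = (1/2)M a.
Substituting: Mg sinθ = (1 + 0.5000)Ma, so a = g sinθ/(1 + 0.5000) = (9.8) sin 29.8° / 1.500 = 3.247 m/s².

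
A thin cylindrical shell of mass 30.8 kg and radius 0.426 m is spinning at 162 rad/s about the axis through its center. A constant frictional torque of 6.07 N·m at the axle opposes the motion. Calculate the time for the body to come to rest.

I = MR² = (30.8)(0.426)² = 5.589 kg·m².
The net torque has magnitude 6.07 N·m, opposing ω.
|α| = τ/I = 6.070/5.589 = 1.086 rad/s² (deceleration).
0 = ω₀ − |α|t ⇒ t = ω₀/|α| = 162/1.086 = 149.2 s.

t ≈ 149 s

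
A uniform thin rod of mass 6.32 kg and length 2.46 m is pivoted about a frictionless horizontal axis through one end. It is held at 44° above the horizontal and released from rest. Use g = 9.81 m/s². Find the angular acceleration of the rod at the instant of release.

α ≈ 4.30 rad/s²

About the pivot, I = (1/3)ML² = (1/3)(6.32)(2.46)² = 12.75 kg·m².
The weight acts at the center, a distance L/2 = 1.230 m from the pivot; τ = Mg(L/2) cos 44° = 54.86 N·m.
α = τ/I = 54.86/12.75 = 4.303 rad/s².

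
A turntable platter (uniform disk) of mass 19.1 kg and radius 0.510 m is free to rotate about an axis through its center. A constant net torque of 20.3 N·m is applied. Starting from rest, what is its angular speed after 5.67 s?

ω ≈ 46.3 rad/s

I = ½MR² = (1/2)(19.1)(0.510)² = 2.484 kg·m².
α = τ/I = 20.3/2.484 = 8.172 rad/s².
ω = ω₀ + αt = 0 + (8.172)(5.67) = 46.34 rad/s.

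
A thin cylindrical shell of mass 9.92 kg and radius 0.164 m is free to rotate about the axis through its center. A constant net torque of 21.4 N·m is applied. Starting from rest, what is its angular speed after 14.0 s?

ω ≈ 1120 rad/s

I = MR² = (9.92)(0.164)² = 0.2668 kg·m².
α = τ/I = 21.4/0.2668 = 80.21 rad/s².
ω = ω₀ + αt = 0 + (80.21)(14.0) = 1123 rad/s.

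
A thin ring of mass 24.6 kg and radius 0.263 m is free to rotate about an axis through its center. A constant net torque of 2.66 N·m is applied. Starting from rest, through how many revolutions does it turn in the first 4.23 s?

I = MR² = (24.6)(0.263)² = 1.702 kg·m².
α = τ/I = 2.66/1.702 = 1.563 rad/s².
θ = ½αt² = ½(1.563)(4.23)² = 13.99 rad.
Revolutions = θ/(2π) = 2.226.

≈ 2.23 revolutions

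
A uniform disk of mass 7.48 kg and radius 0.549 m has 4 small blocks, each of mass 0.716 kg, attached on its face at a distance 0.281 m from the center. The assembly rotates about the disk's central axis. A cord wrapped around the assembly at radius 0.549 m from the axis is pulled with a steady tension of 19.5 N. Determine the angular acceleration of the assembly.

I_disk = ½MR² = ½(7.48)(0.549)² = 1.127 kg·m².
I_blocks = 4·m·r² = 4(0.716)(0.281)² = 0.2261 kg·m².
Total I = 1.353 kg·m².
τ = F r = (19.5)(0.549) = 10.71 N·m.
α = τ/I = 10.71/1.353 = 7.910 rad/s².

α ≈ 7.91 rad/s²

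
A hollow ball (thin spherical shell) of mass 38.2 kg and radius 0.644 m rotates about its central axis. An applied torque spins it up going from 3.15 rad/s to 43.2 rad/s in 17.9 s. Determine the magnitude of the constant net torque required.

τ ≈ 23.6 N·m

I = (2/3)MR² = (2/3)(38.2)(0.644)² = 10.56 kg·m².
α = Δω/Δt = (43.2 − 3.15)/17.9 = 2.237 rad/s².
τ = Iα = (10.56)(2.237) = 23.63 N·m.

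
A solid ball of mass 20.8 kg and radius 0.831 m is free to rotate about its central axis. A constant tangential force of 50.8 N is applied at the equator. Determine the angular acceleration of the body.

I = (2/5)MR² = (2/5)(20.8)(0.831)² = 5.745 kg·m².
τ = F R = (50.8)(0.831) = 42.21 N·m.
From τ = Iα: α = 42.21/5.745 = 7.347 rad/s².

α ≈ 7.35 rad/s²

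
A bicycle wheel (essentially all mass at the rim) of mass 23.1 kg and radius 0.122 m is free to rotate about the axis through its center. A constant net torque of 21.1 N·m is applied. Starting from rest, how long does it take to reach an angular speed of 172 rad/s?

t ≈ 2.80 s

I = MR² = (23.1)(0.122)² = 0.3438 kg·m².
α = τ/I = 21.1/0.3438 = 61.37 rad/s².
ω = αt ⇒ t = ω/α = 172/61.37 = 2.803 s.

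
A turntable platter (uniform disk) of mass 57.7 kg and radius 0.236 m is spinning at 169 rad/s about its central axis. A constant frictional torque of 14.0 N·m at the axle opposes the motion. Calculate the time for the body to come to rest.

t ≈ 19.4 s

I = ½MR² = (1/2)(57.7)(0.236)² = 1.607 kg·m².
The net torque has magnitude 14.0 N·m, opposing ω.
|α| = τ/I = 14.00/1.607 = 8.713 rad/s² (deceleration).
0 = ω₀ − |α|t ⇒ t = ω₀/|α| = 169/8.713 = 19.40 s.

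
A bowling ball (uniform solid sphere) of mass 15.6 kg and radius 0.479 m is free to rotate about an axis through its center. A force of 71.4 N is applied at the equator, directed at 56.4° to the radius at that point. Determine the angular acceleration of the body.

I = (2/5)MR² = (2/5)(15.6)(0.479)² = 1.432 kg·m².
Only the tangential component produces torque: τ = F R sinθ = (71.4)(0.479) sin 56.4° = 28.49 N·m.
From τ = Iα: α = 28.49/1.432 = 19.90 rad/s².

α ≈ 19.9 rad/s²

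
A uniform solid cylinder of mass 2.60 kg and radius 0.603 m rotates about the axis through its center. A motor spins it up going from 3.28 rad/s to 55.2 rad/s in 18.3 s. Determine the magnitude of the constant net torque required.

τ ≈ 1.34 N·m

I = ½MR² = (1/2)(2.60)(0.603)² = 0.4727 kg·m².
α = Δω/Δt = (55.2 − 3.28)/18.3 = 2.837 rad/s².
τ = Iα = (0.4727)(2.837) = 1.341 N·m.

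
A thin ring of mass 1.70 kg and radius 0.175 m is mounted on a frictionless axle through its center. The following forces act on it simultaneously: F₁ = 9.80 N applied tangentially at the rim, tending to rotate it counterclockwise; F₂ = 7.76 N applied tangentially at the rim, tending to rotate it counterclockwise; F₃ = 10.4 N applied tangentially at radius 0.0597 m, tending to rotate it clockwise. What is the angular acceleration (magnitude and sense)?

α ≈ 47.1 rad/s², counterclockwise

I = MR² = (1.70)(0.175)² = 0.05206 kg·m².
Taking counterclockwise as positive: τ₁ = +(9.80)(0.175) = +1.715 N·m; τ₂ = +(7.76)(0.175) = +1.358 N·m; τ₃ = −(10.4)(0.0597) = −0.6209 N·m.
Net torque τ = 2.452 N·m.
α = τ/I = 2.452/0.05206 = 47.10 rad/s².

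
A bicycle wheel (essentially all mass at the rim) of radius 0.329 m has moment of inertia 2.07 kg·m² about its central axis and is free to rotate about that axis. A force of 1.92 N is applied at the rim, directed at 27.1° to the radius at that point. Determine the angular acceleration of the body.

α ≈ 0.139 rad/s²

Only the tangential component produces torque: τ = F R sinθ = (1.92)(0.329) sin 27.1° = 0.2878 N·m.
Newton's second law for rotation, τ = Iα, gives α = τ/I = 0.2878/2.070 = 0.1390 rad/s².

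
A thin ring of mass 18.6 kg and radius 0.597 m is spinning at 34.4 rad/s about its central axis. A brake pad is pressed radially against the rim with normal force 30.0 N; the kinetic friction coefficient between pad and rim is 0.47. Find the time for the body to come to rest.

I = MR² = (18.6)(0.597)² = 6.629 kg·m².
Friction force f = μN = (0.47)(30.0) = 14.10 N at the rim; torque magnitude τ = fR = 8.418 N·m, opposing ω.
|α| = τ/I = 8.418/6.629 = 1.270 rad/s² (deceleration).
0 = ω₀ − |α|t ⇒ t = ω₀/|α| = 34.4/1.270 = 27.09 s.

t ≈ 27.1 s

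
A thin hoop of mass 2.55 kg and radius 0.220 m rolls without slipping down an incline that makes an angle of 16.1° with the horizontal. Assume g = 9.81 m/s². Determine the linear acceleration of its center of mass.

Translation along the incline: Mg sinθ − f = Ma.
Rotation about the center: fR = Iα with I = MR². No-slip gives a = αR, so f = (I/R²)a = M a.
Substituting: Mg sinθ = (1 + 1.000)Ma, so a = g sinθ/(1 + 1.000) = (9.81) sin 16.1° / 2.000 = 1.360 m/s².

a ≈ 1.36 m/s²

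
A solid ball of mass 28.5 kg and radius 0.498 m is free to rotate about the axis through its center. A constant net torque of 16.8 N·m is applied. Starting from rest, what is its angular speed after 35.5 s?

I = (2/5)MR² = (2/5)(28.5)(0.498)² = 2.827 kg·m².
α = τ/I = 16.8/2.827 = 5.942 rad/s².
ω = ω₀ + αt = 0 + (5.942)(35.5) = 210.9 rad/s.

ω ≈ 211 rad/s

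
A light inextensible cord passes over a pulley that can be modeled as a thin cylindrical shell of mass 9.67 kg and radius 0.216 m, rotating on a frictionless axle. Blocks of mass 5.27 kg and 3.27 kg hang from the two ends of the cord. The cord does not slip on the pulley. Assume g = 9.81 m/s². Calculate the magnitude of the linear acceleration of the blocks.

I = MR² = (9.67)(0.216)² = 0.4512 kg·m².
Heavier block: m₁g − T₁ = m₁a. Lighter block: T₂ − m₂g = m₂a.
Pulley: (T₁ − T₂)R = Iα = I(a/R), so T₁ − T₂ = (I/R²)a = 1·M_p a = 9.670·a.
Adding the three: (m₁ − m₂)g = (m₁ + m₂ + 9.670)a, so a = (5.27 − 3.27)(9.81)/(5.27 + 3.27 + 9.670) = 1.077 m/s².

a ≈ 1.08 m/s²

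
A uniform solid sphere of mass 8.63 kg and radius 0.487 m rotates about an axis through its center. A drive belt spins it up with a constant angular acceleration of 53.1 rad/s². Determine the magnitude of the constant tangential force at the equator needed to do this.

F ≈ 89.3 N

I = (2/5)MR² = (2/5)(8.63)(0.487)² = 0.8187 kg·m².
The required torque is τ = Iα = (0.8187)(53.10) = 43.47 N·m.
A tangential force at the equator gives τ = FR, so F = τ/R = 43.47/0.487 = 89.27 N.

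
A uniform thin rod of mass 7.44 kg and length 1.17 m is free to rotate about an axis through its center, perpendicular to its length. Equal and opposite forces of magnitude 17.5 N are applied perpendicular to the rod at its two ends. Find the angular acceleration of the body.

α ≈ 24.1 rad/s²

I = (1/12)ML² = (1/12)(7.44)(1.17)² = 0.8487 kg·m².
The couple gives τ = F·(L/2) + F·(L/2) = F L = (17.5)(1.17) = 20.47 N·m.
From τ = Iα: α = 20.47/0.8487 = 24.12 rad/s².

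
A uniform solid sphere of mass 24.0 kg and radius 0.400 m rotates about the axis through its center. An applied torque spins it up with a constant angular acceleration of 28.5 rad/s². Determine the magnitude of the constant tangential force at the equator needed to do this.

I = (2/5)MR² = (2/5)(24.0)(0.400)² = 1.536 kg·m².
The required torque is τ = Iα = (1.536)(28.50) = 43.78 N·m.
A tangential force at the equator gives τ = FR, so F = τ/R = 43.78/0.400 = 109.4 N.

F ≈ 109 N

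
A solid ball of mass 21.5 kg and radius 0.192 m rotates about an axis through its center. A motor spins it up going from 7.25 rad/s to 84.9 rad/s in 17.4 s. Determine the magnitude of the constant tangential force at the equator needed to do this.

I = (2/5)MR² = (2/5)(21.5)(0.192)² = 0.3170 kg·m².
α = Δω/Δt = (84.9 − 7.25)/17.4 = 4.463 rad/s².
The required torque is τ = Iα = (0.3170)(4.463) = 1.415 N·m.
A tangential force at the equator gives τ = FR, so F = τ/R = 1.415/0.192 = 7.369 N.

F ≈ 7.37 N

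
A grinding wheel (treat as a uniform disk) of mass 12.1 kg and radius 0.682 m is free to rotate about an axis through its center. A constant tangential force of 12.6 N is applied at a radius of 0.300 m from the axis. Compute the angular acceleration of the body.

α ≈ 1.34 rad/s²

I = ½MR² = (1/2)(12.1)(0.682)² = 2.814 kg·m².
τ = F·r = (12.6)(0.300) = 3.780 N·m.
Newton's second law for rotation, τ = Iα, gives α = τ/I = 3.780/2.814 = 1.343 rad/s².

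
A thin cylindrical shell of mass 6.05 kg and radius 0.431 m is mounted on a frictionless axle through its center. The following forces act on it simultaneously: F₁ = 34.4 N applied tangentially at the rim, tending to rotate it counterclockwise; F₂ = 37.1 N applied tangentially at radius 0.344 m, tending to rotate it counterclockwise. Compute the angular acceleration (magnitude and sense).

I = MR² = (6.05)(0.431)² = 1.124 kg·m².
Taking counterclockwise as positive: τ₁ = +(34.4)(0.431) = +14.83 N·m; τ₂ = +(37.1)(0.344) = +12.76 N·m.
Net torque τ = 27.59 N·m.
α = τ/I = 27.59/1.124 = 24.55 rad/s².

α ≈ 24.5 rad/s², counterclockwise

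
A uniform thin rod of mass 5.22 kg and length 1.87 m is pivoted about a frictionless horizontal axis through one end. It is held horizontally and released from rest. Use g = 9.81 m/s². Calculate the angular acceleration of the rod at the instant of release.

α ≈ 7.87 rad/s²

About the pivot, I = (1/3)ML² = (1/3)(5.22)(1.87)² = 6.085 kg·m².
The weight acts at the center, a distance L/2 = 0.9350 m from the pivot; τ = Mg(L/2) = 47.88 N·m.
α = τ/I = 47.88/6.085 = 7.869 rad/s².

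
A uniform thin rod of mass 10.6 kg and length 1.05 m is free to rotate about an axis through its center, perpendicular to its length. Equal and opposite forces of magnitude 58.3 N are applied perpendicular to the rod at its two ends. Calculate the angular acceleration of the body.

I = (1/12)ML² = (1/12)(10.6)(1.05)² = 0.9739 kg·m².
The couple gives τ = F·(L/2) + F·(L/2) = F L = (58.3)(1.05) = 61.21 N·m.
Newton's second law for rotation, τ = Iα, gives α = τ/I = 61.21/0.9739 = 62.86 rad/s².

α ≈ 62.9 rad/s²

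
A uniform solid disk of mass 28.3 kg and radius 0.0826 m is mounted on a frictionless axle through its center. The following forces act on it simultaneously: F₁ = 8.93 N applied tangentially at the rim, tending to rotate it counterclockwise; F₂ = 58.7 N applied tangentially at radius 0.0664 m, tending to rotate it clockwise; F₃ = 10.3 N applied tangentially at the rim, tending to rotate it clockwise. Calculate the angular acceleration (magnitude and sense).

α ≈ 41.5 rad/s², clockwise

I = ½MR² = (1/2)(28.3)(0.0826)² = 0.09654 kg·m².
Taking counterclockwise as positive: τ₁ = +(8.93)(0.0826) = +0.7376 N·m; τ₂ = −(58.7)(0.0664) = −3.898 N·m; τ₃ = −(10.3)(0.0826) = −0.8508 N·m.
Net torque τ = -4.011 N·m.
α = τ/I = -4.011/0.09654 = -41.55 rad/s².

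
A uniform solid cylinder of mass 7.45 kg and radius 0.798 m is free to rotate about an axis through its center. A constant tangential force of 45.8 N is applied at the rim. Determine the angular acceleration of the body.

I = ½MR² = (1/2)(7.45)(0.798)² = 2.372 kg·m².
τ = F R = (45.8)(0.798) = 36.55 N·m.
Newton's second law for rotation, τ = Iα, gives α = τ/I = 36.55/2.372 = 15.41 rad/s².

α ≈ 15.4 rad/s²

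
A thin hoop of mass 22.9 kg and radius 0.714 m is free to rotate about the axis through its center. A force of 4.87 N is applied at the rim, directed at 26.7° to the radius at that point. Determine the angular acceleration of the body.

I = MR² = (22.9)(0.714)² = 11.67 kg·m².
Only the tangential component produces torque: τ = F R sinθ = (4.87)(0.714) sin 26.7° = 1.562 N·m.
From τ = Iα: α = 1.562/11.67 = 0.1338 rad/s².

α ≈ 0.134 rad/s²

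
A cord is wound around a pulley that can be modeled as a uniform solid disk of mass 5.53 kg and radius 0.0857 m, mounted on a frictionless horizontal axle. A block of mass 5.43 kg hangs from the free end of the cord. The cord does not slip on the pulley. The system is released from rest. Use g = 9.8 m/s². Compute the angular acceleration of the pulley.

α ≈ 75.8 rad/s²

I = ½MR² = (1/2)(5.53)(0.0857)² = 0.02031 kg·m².
Block: mg − T = ma. Pulley: TR = Iα. No-slip: a = αR, so T = (I/R²)a = 2.765·a.
Then mg = (m + 2.765)a, so a = (5.43)(9.8)/(5.43 + 2.765) = 6.493 m/s².
α = a/R = 6.493/0.0857 = 75.77 rad/s².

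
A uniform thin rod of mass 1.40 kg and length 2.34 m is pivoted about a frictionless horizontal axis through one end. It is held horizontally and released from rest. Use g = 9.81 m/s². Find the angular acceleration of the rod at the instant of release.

About the pivot, I = (1/3)ML² = (1/3)(1.40)(2.34)² = 2.555 kg·m².
The weight acts at the center, a distance L/2 = 1.170 m from the pivot; τ = Mg(L/2) = 16.07 N·m.
α = τ/I = 16.07/2.555 = 6.288 rad/s².
(Equivalently α = (3g/(2L)) = 6.288 rad/s².)

α ≈ 6.29 rad/s²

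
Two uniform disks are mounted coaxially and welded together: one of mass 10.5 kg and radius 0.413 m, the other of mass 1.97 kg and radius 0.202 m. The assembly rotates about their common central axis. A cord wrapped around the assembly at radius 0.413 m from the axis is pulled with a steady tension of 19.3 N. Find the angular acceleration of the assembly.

α ≈ 8.52 rad/s²

I = ½M₁R₁² + ½M₂R₂² = ½(10.5)(0.413)² + ½(1.97)(0.202)² = 0.9357 kg·m².
τ = F r = (19.3)(0.413) = 7.971 N·m.
α = τ/I = 7.971/0.9357 = 8.519 rad/s².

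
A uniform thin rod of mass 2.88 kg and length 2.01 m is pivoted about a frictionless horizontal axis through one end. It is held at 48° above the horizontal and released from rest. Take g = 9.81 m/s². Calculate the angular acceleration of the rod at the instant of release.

About the pivot, I = (1/3)ML² = (1/3)(2.88)(2.01)² = 3.878 kg·m².
The weight acts at the center, a distance L/2 = 1.005 m from the pivot; τ = Mg(L/2) cos 48° = 19.00 N·m.
α = τ/I = 19.00/3.878 = 4.899 rad/s².
(Equivalently α = (3g/(2L)) cos 48° = 4.899 rad/s².)

α ≈ 4.90 rad/s²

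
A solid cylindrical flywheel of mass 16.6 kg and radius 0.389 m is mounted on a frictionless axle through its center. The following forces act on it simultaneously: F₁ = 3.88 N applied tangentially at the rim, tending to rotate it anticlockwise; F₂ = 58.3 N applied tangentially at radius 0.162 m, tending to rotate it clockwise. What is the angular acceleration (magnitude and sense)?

I = ½MR² = (1/2)(16.6)(0.389)² = 1.256 kg·m².
Taking anticlockwise as positive: τ₁ = +(3.88)(0.389) = +1.509 N·m; τ₂ = −(58.3)(0.162) = −9.445 N·m.
Net torque τ = -7.935 N·m.
α = τ/I = -7.935/1.256 = -6.318 rad/s².

α ≈ 6.32 rad/s², clockwise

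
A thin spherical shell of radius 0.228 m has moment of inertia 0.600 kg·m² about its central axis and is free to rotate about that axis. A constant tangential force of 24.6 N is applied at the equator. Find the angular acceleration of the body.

τ = F R = (24.6)(0.228) = 5.609 N·m.
Newton's second law for rotation, τ = Iα, gives α = τ/I = 5.609/0.6000 = 9.348 rad/s².

α ≈ 9.35 rad/s²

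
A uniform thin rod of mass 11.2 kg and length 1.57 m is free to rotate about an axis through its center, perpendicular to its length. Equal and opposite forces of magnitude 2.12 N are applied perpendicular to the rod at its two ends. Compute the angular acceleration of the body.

α ≈ 1.45 rad/s²

I = (1/12)ML² = (1/12)(11.2)(1.57)² = 2.301 kg·m².
The couple gives τ = F·(L/2) + F·(L/2) = F L = (2.12)(1.57) = 3.328 N·m.
From τ = Iα: α = 3.328/2.301 = 1.447 rad/s².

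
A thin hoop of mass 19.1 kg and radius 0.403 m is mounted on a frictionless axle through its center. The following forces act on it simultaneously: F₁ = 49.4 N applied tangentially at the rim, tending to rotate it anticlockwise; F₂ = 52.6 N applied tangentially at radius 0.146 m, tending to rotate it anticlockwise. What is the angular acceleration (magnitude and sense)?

α ≈ 8.89 rad/s², anticlockwise

I = MR² = (19.1)(0.403)² = 3.102 kg·m².
Taking anticlockwise as positive: τ₁ = +(49.4)(0.403) = +19.91 N·m; τ₂ = +(52.6)(0.146) = +7.680 N·m.
Net torque τ = 27.59 N·m.
α = τ/I = 27.59/3.102 = 8.894 rad/s².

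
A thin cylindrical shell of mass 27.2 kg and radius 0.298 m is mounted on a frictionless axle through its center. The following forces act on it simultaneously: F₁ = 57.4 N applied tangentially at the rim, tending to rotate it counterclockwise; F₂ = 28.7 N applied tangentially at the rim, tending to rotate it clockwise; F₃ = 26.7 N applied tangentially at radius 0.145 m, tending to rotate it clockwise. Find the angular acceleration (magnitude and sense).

α ≈ 1.94 rad/s², counterclockwise

I = MR² = (27.2)(0.298)² = 2.415 kg·m².
Taking counterclockwise as positive: τ₁ = +(57.4)(0.298) = +17.11 N·m; τ₂ = −(28.7)(0.298) = −8.553 N·m; τ₃ = −(26.7)(0.145) = −3.871 N·m.
Net torque τ = 4.681 N·m.
α = τ/I = 4.681/2.415 = 1.938 rad/s².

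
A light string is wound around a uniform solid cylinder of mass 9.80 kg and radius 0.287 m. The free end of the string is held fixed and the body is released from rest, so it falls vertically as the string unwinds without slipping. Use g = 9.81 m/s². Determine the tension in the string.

T ≈ 32.0 N

Translation: Mg − T = Ma. Rotation about the center: TR = Iα with I = ½MR².
With a = αR: T = (I/R²)a = (1/2)M a, so Mg = (1 + 0.5000)Ma.
a = g/(1 + 0.5000) = 9.81/1.500 = 6.540 m/s².
T = 0.5000·M·a = (0.5000)(9.80)(6.540) = 32.05 N.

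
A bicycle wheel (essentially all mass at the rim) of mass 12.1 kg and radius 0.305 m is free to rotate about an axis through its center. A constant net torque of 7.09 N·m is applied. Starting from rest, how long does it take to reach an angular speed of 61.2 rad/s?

t ≈ 9.72 s

I = MR² = (12.1)(0.305)² = 1.126 kg·m².
α = τ/I = 7.09/1.126 = 6.299 rad/s².
ω = αt ⇒ t = ω/α = 61.2/6.299 = 9.716 s.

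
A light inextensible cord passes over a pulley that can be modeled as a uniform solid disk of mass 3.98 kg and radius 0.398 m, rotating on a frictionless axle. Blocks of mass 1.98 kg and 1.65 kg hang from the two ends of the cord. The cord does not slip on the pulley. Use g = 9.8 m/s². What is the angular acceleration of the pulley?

I = ½MR² = (1/2)(3.98)(0.398)² = 0.3152 kg·m².
Heavier block: m₁g − T₁ = m₁a. Lighter block: T₂ − m₂g = m₂a.
Pulley: (T₁ − T₂)R = Iα = I(a/R), so T₁ − T₂ = (I/R²)a = (1/2)M_p a = 1.990·a.
Adding the three: (m₁ − m₂)g = (m₁ + m₂ + 1.990)a, so a = (1.98 − 1.65)(9.8)/(1.98 + 1.65 + 1.990) = 0.5754 m/s².
α = a/R = 0.5754/0.398 = 1.446 rad/s².

α ≈ 1.45 rad/s²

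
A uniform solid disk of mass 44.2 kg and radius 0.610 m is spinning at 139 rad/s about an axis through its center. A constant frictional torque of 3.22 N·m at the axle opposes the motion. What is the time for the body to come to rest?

I = ½MR² = (1/2)(44.2)(0.610)² = 8.223 kg·m².
The net torque has magnitude 3.22 N·m, opposing ω.
|α| = τ/I = 3.220/8.223 = 0.3916 rad/s² (deceleration).
0 = ω₀ − |α|t ⇒ t = ω₀/|α| = 139/0.3916 = 355.0 s.

t ≈ 355 s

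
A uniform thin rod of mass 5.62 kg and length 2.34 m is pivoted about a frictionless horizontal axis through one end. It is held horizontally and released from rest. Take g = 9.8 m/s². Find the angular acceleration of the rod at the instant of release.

α ≈ 6.28 rad/s²

About the pivot, I = (1/3)ML² = (1/3)(5.62)(2.34)² = 10.26 kg·m².
The weight acts at the center, a distance L/2 = 1.170 m from the pivot; τ = Mg(L/2) = 64.44 N·m.
α = τ/I = 64.44/10.26 = 6.282 rad/s².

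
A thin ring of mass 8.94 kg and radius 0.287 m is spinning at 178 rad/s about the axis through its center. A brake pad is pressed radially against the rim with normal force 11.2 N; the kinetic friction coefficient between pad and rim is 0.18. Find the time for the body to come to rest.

t ≈ 227 s

I = MR² = (8.94)(0.287)² = 0.7364 kg·m².
Friction force f = μN = (0.18)(11.2) = 2.016 N at the rim; torque magnitude τ = fR = 0.5786 N·m, opposing ω.
|α| = τ/I = 0.5786/0.7364 = 0.7857 rad/s² (deceleration).
0 = ω₀ − |α|t ⇒ t = ω₀/|α| = 178/0.7857 = 226.5 s.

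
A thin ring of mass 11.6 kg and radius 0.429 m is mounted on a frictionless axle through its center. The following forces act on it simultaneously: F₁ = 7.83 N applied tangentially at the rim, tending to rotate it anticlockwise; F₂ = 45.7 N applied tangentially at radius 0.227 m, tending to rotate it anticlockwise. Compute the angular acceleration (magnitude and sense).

I = MR² = (11.6)(0.429)² = 2.135 kg·m².
Taking anticlockwise as positive: τ₁ = +(7.83)(0.429) = +3.359 N·m; τ₂ = +(45.7)(0.227) = +10.37 N·m.
Net torque τ = 13.73 N·m.
α = τ/I = 13.73/2.135 = 6.433 rad/s².

α ≈ 6.43 rad/s², anticlockwise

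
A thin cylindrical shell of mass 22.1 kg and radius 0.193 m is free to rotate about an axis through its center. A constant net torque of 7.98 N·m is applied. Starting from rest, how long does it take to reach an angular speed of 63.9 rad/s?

I = MR² = (22.1)(0.193)² = 0.8232 kg·m².
α = τ/I = 7.98/0.8232 = 9.694 rad/s².
ω = αt ⇒ t = ω/α = 63.9/9.694 = 6.592 s.

t ≈ 6.59 s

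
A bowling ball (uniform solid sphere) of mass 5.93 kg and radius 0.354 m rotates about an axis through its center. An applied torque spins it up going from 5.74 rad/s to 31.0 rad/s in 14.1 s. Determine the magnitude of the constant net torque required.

τ ≈ 0.533 N·m

I = (2/5)MR² = (2/5)(5.93)(0.354)² = 0.2972 kg·m².
α = Δω/Δt = (31.0 − 5.74)/14.1 = 1.791 rad/s².
τ = Iα = (0.2972)(1.791) = 0.5325 N·m.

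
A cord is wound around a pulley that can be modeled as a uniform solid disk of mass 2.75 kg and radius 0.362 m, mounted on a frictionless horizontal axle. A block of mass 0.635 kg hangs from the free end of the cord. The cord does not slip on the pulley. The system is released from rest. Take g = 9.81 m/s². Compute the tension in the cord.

T ≈ 4.26 N

I = ½MR² = (1/2)(2.75)(0.362)² = 0.1802 kg·m².
Block: mg − T = ma. Pulley: TR = Iα. No-slip: a = αR, so T = (I/R²)a = 1.375·a.
Then mg = (m + 1.375)a, so a = (0.635)(9.81)/(0.635 + 1.375) = 3.099 m/s².
T = 1.375·a = 4.261 N.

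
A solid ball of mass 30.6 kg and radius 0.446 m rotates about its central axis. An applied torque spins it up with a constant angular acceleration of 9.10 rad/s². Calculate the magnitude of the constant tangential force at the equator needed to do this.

I = (2/5)MR² = (2/5)(30.6)(0.446)² = 2.435 kg·m².
The required torque is τ = Iα = (2.435)(9.100) = 22.16 N·m.
A tangential force at the equator gives τ = FR, so F = τ/R = 22.16/0.446 = 49.68 N.

F ≈ 49.7 N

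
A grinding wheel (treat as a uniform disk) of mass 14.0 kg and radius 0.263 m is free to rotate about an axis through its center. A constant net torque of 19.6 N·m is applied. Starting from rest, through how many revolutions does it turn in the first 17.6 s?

≈ 998 revolutions

I = ½MR² = (1/2)(14.0)(0.263)² = 0.4842 kg·m².
α = τ/I = 19.6/0.4842 = 40.48 rad/s².
θ = ½αt² = ½(40.48)(17.6)² = 6270 rad.
Revolutions = θ/(2π) = 997.8.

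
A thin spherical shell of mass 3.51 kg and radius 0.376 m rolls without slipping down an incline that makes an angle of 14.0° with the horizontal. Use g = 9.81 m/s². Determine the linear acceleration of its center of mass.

a ≈ 1.42 m/s²

Translation along the incline: Mg sinθ − f = Ma.
Rotation about the center: fR = Iα with I = (2/3)MR². No-slip gives a = αR, so f = (I/R²)a = (2/3)M a.
Substituting: Mg sinθ = (1 + 0.6667)Ma, so a = g sinθ/(1 + 0.6667) = (9.81) sin 14.0° / 1.667 = 1.424 m/s².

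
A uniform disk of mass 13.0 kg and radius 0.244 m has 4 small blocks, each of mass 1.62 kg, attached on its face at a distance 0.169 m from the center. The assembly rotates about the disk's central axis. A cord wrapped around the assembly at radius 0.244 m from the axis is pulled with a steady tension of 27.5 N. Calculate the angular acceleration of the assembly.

α ≈ 11.7 rad/s²

I_disk = ½MR² = ½(13.0)(0.244)² = 0.3870 kg·m².
I_blocks = 4·m·r² = 4(1.62)(0.169)² = 0.1851 kg·m².
Total I = 0.5721 kg·m².
τ = F r = (27.5)(0.244) = 6.710 N·m.
α = τ/I = 6.710/0.5721 = 11.73 rad/s².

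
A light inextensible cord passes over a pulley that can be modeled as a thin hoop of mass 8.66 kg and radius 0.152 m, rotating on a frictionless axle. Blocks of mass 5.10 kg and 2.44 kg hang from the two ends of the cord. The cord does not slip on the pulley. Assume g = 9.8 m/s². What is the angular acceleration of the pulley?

I = MR² = (8.66)(0.152)² = 0.2001 kg·m².
Heavier block: m₁g − T₁ = m₁a. Lighter block: T₂ − m₂g = m₂a.
Pulley: (T₁ − T₂)R = Iα = I(a/R), so T₁ − T₂ = (I/R²)a = 1·M_p a = 8.660·a.
Adding the three: (m₁ − m₂)g = (m₁ + m₂ + 8.660)a, so a = (5.10 − 2.44)(9.8)/(5.10 + 2.44 + 8.660) = 1.609 m/s².
α = a/R = 1.609/0.152 = 10.59 rad/s².

α ≈ 10.6 rad/s²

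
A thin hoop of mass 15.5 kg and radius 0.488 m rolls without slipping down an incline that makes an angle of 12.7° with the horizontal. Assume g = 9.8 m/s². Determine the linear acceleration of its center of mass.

a ≈ 1.08 m/s²

Translation along the incline: Mg sinθ − f = Ma.
Rotation about the center: fR = Iα with I = MR². No-slip gives a = αR, so f = (I/R²)a = M a.
Substituting: Mg sinθ = (1 + 1.000)Ma, so a = g sinθ/(1 + 1.000) = (9.8) sin 12.7° / 2.000 = 1.077 m/s².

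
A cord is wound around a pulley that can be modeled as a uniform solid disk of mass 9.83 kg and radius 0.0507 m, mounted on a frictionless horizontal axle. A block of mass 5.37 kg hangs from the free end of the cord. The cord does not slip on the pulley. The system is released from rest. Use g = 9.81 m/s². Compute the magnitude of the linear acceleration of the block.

I = ½MR² = (1/2)(9.83)(0.0507)² = 0.01263 kg·m².
Block: mg − T = ma. Pulley: TR = Iα. No-slip: a = αR, so T = (I/R²)a = 4.915·a.
Then mg = (m + 4.915)a, so a = (5.37)(9.81)/(5.37 + 4.915) = 5.122 m/s².

a ≈ 5.12 m/s²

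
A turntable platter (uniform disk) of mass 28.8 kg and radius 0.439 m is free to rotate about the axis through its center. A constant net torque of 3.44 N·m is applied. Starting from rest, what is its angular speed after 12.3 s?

ω ≈ 15.2 rad/s

I = ½MR² = (1/2)(28.8)(0.439)² = 2.775 kg·m².
α = τ/I = 3.44/2.775 = 1.240 rad/s².
ω = ω₀ + αt = 0 + (1.240)(12.3) = 15.25 rad/s.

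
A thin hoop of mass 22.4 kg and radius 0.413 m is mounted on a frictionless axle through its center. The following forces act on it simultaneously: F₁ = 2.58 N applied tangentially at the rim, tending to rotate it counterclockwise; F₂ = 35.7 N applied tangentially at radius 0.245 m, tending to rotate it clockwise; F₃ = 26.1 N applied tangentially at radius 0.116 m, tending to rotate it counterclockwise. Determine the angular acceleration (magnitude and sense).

α ≈ 1.22 rad/s², clockwise

I = MR² = (22.4)(0.413)² = 3.821 kg·m².
Taking counterclockwise as positive: τ₁ = +(2.58)(0.413) = +1.066 N·m; τ₂ = −(35.7)(0.245) = −8.747 N·m; τ₃ = +(26.1)(0.116) = +3.028 N·m.
Net torque τ = -4.653 N·m.
α = τ/I = -4.653/3.821 = -1.218 rad/s².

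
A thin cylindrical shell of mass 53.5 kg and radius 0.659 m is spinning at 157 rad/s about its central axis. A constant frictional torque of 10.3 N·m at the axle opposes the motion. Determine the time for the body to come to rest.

t ≈ 354 s

I = MR² = (53.5)(0.659)² = 23.23 kg·m².
The net torque has magnitude 10.3 N·m, opposing ω.
|α| = τ/I = 10.30/23.23 = 0.4433 rad/s² (deceleration).
0 = ω₀ − |α|t ⇒ t = ω₀/|α| = 157/0.4433 = 354.1 s.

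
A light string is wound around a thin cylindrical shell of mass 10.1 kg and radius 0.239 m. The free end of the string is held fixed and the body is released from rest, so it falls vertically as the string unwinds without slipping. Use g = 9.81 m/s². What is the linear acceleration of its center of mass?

Translation: Mg − T = Ma. Rotation about the center: TR = Iα with I = MR².
With a = αR: T = (I/R²)a = M a, so Mg = (1 + 1.000)Ma.
a = g/(1 + 1.000) = 9.81/2.000 = 4.905 m/s².

a ≈ 4.91 m/s²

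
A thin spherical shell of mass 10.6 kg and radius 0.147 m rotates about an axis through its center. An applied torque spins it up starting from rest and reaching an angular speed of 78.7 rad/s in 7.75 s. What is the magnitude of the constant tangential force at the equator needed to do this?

I = (2/3)MR² = (2/3)(10.6)(0.147)² = 0.1527 kg·m².
α = Δω/Δt = (78.7 − 0)/7.75 = 10.15 rad/s².
The required torque is τ = Iα = (0.1527)(10.15) = 1.551 N·m.
A tangential force at the equator gives τ = FR, so F = τ/R = 1.551/0.147 = 10.55 N.

F ≈ 10.5 N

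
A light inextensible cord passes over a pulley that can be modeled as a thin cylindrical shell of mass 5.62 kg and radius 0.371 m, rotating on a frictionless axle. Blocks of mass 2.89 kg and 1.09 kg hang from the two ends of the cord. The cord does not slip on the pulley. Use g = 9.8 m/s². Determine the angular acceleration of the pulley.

α ≈ 4.95 rad/s²

I = MR² = (5.62)(0.371)² = 0.7735 kg·m².
Heavier block: m₁g − T₁ = m₁a. Lighter block: T₂ − m₂g = m₂a.
Pulley: (T₁ − T₂)R = Iα = I(a/R), so T₁ − T₂ = (I/R²)a = 1·M_p a = 5.620·a.
Adding the three: (m₁ − m₂)g = (m₁ + m₂ + 5.620)a, so a = (2.89 − 1.09)(9.8)/(2.89 + 1.09 + 5.620) = 1.837 m/s².
α = a/R = 1.837/0.371 = 4.953 rad/s².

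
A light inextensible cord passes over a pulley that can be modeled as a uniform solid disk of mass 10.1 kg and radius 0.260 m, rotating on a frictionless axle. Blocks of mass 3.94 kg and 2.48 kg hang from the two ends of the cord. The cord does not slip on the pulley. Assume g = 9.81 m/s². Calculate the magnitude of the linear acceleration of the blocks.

a ≈ 1.25 m/s²

I = ½MR² = (1/2)(10.1)(0.260)² = 0.3414 kg·m².
Heavier block: m₁g − T₁ = m₁a. Lighter block: T₂ − m₂g = m₂a.
Pulley: (T₁ − T₂)R = Iα = I(a/R), so T₁ − T₂ = (I/R²)a = (1/2)M_p a = 5.050·a.
Adding the three: (m₁ − m₂)g = (m₁ + m₂ + 5.050)a, so a = (3.94 − 2.48)(9.81)/(3.94 + 2.48 + 5.050) = 1.249 m/s².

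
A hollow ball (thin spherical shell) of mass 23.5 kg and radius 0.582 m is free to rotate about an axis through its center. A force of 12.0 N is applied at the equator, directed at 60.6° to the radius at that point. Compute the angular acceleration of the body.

α ≈ 1.15 rad/s²

I = (2/3)MR² = (2/3)(23.5)(0.582)² = 5.307 kg·m².
Only the tangential component produces torque: τ = F R sinθ = (12.0)(0.582) sin 60.6° = 6.085 N·m.
Newton's second law for rotation, τ = Iα, gives α = τ/I = 6.085/5.307 = 1.147 rad/s².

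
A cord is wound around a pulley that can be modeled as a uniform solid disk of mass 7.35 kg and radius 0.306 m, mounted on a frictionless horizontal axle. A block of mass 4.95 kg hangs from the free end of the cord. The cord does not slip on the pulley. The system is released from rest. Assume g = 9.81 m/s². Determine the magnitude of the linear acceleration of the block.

I = ½MR² = (1/2)(7.35)(0.306)² = 0.3441 kg·m².
Block: mg − T = ma. Pulley: TR = Iα. No-slip: a = αR, so T = (I/R²)a = 3.675·a.
Then mg = (m + 3.675)a, so a = (4.95)(9.81)/(4.95 + 3.675) = 5.630 m/s².

a ≈ 5.63 m/s²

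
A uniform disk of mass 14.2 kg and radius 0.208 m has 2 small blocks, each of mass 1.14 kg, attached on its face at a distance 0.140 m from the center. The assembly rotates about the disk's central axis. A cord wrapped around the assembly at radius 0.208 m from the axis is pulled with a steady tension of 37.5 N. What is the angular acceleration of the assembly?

I_disk = ½MR² = ½(14.2)(0.208)² = 0.3072 kg·m².
I_blocks = 2·m·r² = 2(1.14)(0.140)² = 0.04469 kg·m².
Total I = 0.3519 kg·m².
τ = F r = (37.5)(0.208) = 7.800 N·m.
α = τ/I = 7.800/0.3519 = 22.17 rad/s².

α ≈ 22.2 rad/s²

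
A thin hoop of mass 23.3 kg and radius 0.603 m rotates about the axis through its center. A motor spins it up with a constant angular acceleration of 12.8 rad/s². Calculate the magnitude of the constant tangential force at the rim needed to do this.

F ≈ 180 N

I = MR² = (23.3)(0.603)² = 8.472 kg·m².
The required torque is τ = Iα = (8.472)(12.80) = 108.4 N·m.
A tangential force at the rim gives τ = FR, so F = τ/R = 108.4/0.603 = 179.8 N.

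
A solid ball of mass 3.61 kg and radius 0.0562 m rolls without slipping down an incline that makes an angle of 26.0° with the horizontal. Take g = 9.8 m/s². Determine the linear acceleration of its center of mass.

Translation along the incline: Mg sinθ − f = Ma.
Rotation about the center: fR = Iα with I = (2/5)MR². No-slip gives a = αR, so f = (I/R²)a = (2/5)M a.
Substituting: Mg sinθ = (1 + 0.4000)Ma, so a = g sinθ/(1 + 0.4000) = (9.8) sin 26.0° / 1.400 = 3.069 m/s².

a ≈ 3.07 m/s²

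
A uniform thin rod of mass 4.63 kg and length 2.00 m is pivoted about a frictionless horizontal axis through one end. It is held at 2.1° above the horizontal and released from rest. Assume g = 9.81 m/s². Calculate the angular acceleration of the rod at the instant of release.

α ≈ 7.35 rad/s²

About the pivot, I = (1/3)ML² = (1/3)(4.63)(2.00)² = 6.173 kg·m².
The weight acts at the center, a distance L/2 = 1.000 m from the pivot; τ = Mg(L/2) cos 2.1° = 45.39 N·m.
α = τ/I = 45.39/6.173 = 7.353 rad/s².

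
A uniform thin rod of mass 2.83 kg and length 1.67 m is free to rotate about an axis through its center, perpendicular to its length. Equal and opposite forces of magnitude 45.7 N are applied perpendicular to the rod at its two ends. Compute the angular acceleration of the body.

I = (1/12)ML² = (1/12)(2.83)(1.67)² = 0.6577 kg·m².
The couple gives τ = F·(L/2) + F·(L/2) = F L = (45.7)(1.67) = 76.32 N·m.
Newton's second law for rotation, τ = Iα, gives α = τ/I = 76.32/0.6577 = 116.0 rad/s².

α ≈ 116 rad/s²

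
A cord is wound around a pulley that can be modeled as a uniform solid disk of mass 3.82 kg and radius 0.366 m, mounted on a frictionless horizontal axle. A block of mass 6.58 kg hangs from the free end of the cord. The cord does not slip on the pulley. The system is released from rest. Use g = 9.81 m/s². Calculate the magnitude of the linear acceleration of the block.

I = ½MR² = (1/2)(3.82)(0.366)² = 0.2559 kg·m².
Block: mg − T = ma. Pulley: TR = Iα. No-slip: a = αR, so T = (I/R²)a = 1.910·a.
Then mg = (m + 1.910)a, so a = (6.58)(9.81)/(6.58 + 1.910) = 7.603 m/s².

a ≈ 7.60 m/s²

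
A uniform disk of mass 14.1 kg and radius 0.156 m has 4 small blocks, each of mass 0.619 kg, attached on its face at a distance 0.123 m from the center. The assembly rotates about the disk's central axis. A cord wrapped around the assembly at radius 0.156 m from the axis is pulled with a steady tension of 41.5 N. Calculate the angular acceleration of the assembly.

α ≈ 31.0 rad/s²

I_disk = ½MR² = ½(14.1)(0.156)² = 0.1716 kg·m².
I_blocks = 4·m·r² = 4(0.619)(0.123)² = 0.03746 kg·m².
Total I = 0.2090 kg·m².
τ = F r = (41.5)(0.156) = 6.474 N·m.
α = τ/I = 6.474/0.2090 = 30.97 rad/s².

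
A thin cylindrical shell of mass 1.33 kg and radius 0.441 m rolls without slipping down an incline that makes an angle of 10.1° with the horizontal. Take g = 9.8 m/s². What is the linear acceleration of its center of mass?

Translation along the incline: Mg sinθ − f = Ma.
Rotation about the center: fR = Iα with I = MR². No-slip gives a = αR, so f = (I/R²)a = M a.
Substituting: Mg sinθ = (1 + 1.000)Ma, so a = g sinθ/(1 + 1.000) = (9.8) sin 10.1° / 2.000 = 0.8593 m/s².

a ≈ 0.859 m/s²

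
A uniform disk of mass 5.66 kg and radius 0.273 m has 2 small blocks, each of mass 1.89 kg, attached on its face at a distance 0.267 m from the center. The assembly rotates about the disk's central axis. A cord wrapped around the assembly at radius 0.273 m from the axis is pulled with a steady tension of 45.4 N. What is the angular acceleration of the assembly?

I_disk = ½MR² = ½(5.66)(0.273)² = 0.2109 kg·m².
I_blocks = 2·m·r² = 2(1.89)(0.267)² = 0.2695 kg·m².
Total I = 0.4804 kg·m².
τ = F r = (45.4)(0.273) = 12.39 N·m.
α = τ/I = 12.39/0.4804 = 25.80 rad/s².

α ≈ 25.8 rad/s²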